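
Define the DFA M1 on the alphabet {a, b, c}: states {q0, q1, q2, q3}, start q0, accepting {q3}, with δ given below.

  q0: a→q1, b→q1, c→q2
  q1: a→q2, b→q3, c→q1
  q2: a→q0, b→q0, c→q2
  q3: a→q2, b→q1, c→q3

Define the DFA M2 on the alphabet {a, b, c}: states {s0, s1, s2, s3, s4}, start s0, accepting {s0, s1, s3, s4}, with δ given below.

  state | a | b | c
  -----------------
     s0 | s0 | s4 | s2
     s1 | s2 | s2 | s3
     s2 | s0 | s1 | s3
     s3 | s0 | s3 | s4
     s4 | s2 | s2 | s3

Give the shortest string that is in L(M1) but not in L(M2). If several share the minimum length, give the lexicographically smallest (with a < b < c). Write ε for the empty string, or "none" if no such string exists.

The string bb is accepted by M1 but not by M2.
No shorter string lies in the difference, and bb is the lexicographically first length-2 string in L(M1) \ L(M2).

bb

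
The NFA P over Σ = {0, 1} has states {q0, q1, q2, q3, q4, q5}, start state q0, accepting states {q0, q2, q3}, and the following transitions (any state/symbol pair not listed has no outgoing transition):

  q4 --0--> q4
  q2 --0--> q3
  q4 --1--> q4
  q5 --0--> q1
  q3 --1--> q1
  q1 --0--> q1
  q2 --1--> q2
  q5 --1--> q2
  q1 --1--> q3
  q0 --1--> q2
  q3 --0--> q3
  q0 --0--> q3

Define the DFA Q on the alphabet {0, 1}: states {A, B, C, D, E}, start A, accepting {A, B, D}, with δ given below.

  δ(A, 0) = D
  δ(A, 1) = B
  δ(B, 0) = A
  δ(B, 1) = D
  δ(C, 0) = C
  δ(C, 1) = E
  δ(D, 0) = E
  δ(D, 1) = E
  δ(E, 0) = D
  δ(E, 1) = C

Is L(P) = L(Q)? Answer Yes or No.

No

The string 00 is accepted by P but rejected by Q.
So L(P) ≠ L(Q).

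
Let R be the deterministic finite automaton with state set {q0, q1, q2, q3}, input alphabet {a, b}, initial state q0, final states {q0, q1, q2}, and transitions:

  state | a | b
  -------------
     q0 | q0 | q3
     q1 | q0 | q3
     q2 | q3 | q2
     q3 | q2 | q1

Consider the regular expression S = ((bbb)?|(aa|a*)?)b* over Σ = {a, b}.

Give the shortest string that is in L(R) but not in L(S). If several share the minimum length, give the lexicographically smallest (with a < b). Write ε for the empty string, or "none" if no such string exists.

The string ba is accepted by R but not by S.
No shorter string lies in the difference, and ba is the lexicographically first length-2 string in L(R) \ L(S).

ba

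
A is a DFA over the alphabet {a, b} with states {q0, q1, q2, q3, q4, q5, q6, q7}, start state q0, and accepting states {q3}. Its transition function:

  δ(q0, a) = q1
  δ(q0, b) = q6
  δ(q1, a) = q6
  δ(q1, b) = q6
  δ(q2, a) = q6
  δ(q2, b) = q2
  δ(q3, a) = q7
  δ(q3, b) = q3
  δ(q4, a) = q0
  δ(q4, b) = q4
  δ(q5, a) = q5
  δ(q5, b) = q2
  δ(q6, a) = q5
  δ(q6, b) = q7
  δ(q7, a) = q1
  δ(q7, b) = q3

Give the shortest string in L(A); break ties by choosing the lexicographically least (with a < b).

bbb

A breadth-first search from q0 reaches an accepting state first via the path q0 → q6 → q7 → q3 on input bbb.
No string of length < 3 is accepted (BFS exhausts all shorter strings without reaching an accepting state), and bbb is the lexicographically least accepting string of length 3.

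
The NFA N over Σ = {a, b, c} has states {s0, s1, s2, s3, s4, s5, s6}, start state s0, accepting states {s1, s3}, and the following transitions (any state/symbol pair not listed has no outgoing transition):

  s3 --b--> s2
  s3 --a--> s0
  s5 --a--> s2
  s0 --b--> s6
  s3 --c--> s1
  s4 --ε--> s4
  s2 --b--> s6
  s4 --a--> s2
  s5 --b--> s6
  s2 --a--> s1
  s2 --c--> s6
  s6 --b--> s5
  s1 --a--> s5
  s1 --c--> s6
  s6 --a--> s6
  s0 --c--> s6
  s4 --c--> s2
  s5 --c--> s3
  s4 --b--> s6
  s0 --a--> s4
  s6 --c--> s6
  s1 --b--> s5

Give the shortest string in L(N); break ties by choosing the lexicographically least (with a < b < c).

A breadth-first search from s0 reaches an accepting state first via the path s0 → s4 → s2 → s1 on input aaa.
No string of length < 3 is accepted (BFS exhausts all shorter strings without reaching an accepting state), and aaa is the lexicographically least accepting string of length 3.

aaa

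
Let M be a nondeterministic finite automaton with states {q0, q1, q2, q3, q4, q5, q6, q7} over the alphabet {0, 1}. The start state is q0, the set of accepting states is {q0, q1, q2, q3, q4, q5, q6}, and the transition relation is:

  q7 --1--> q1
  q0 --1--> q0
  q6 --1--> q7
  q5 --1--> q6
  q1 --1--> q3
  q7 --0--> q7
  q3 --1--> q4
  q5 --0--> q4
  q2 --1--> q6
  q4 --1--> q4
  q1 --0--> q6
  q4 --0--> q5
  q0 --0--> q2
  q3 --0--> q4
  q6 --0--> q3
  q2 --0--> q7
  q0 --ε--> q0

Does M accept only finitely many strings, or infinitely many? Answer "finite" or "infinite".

infinite

State q0 is reachable from the start and can reach an accepting state, and it lies on the cycle q0 → q0.
Traversing that cycle any number of times yields accepted strings of unbounded length, so the language is infinite.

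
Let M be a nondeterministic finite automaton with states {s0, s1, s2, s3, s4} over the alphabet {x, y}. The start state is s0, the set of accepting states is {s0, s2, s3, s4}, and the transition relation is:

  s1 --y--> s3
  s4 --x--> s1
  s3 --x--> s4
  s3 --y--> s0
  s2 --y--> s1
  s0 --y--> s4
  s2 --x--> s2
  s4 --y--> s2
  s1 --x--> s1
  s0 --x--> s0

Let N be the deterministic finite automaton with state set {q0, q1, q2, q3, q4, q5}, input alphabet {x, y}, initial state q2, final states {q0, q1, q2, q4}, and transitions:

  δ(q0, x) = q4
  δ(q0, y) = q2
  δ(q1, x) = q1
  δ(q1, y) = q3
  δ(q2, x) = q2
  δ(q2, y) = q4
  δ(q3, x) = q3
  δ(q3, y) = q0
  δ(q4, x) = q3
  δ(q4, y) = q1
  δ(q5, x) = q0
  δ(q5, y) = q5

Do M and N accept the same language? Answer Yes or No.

Yes

Exploring the product automaton M × N from the start pair (s0, q2), following both machines on each input symbol, reaches 5 state pairs: (s0, q2), (s4, q4), (s1, q3), (s2, q1), (s3, q0).
M accepts in {s0, s2, s3, s4} and N accepts in {q0, q1, q2, q4}. In every reachable pair the two components are either both accepting — (s0, q2), (s4, q4), (s2, q1), (s3, q0) — or both non-accepting, so no string is accepted by exactly one of the machines: L(M) \ L(N) and L(N) \ L(M) are both empty.
Hence every string is accepted by M iff it is accepted by N, and the two languages coincide.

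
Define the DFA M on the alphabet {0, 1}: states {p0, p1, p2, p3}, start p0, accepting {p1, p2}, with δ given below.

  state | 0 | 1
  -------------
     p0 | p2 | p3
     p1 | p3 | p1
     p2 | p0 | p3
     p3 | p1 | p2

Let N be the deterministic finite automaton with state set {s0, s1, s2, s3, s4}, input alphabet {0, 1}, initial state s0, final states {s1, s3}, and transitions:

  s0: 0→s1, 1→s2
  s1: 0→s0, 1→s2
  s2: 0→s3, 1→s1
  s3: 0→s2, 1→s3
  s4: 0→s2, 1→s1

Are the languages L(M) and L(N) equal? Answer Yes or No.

Yes

Exploring the product automaton M × N from the start pair (p0, s0), following both machines on each input symbol, reaches 4 state pairs: (p0, s0), (p2, s1), (p3, s2), (p1, s3).
M accepts in {p1, p2} and N accepts in {s1, s3}. In every reachable pair the two components are either both accepting — (p2, s1), (p1, s3) — or both non-accepting, so no string is accepted by exactly one of the machines: L(M) \ L(N) and L(N) \ L(M) are both empty.
Hence every string is accepted by M iff it is accepted by N, and the two languages coincide.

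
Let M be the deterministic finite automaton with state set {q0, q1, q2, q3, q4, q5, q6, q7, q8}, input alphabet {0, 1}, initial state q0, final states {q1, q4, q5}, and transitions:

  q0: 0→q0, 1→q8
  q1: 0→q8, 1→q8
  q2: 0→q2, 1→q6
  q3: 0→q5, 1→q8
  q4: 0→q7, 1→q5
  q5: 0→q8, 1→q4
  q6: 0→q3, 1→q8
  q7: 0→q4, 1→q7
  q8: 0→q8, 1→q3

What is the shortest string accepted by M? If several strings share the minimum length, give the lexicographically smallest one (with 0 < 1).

A breadth-first search from q0 reaches an accepting state first via the path q0 → q8 → q3 → q5 on input 110.
No string of length < 3 is accepted (BFS exhausts all shorter strings without reaching an accepting state), and 110 is the lexicographically least accepting string of length 3.

110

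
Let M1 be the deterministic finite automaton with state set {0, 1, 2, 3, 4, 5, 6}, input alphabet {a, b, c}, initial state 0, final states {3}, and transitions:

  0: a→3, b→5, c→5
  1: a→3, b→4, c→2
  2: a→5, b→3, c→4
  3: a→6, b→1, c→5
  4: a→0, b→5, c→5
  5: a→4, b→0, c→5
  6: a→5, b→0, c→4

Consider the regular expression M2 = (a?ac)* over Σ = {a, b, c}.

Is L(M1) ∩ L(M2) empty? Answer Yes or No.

Converting the expression M2 to a DFA (subset construction, then merging equivalent states) gives the minimal DFA with states {r0, r1, r2, r3}, start state r0, accepting states {r0} and transitions r0: a→r1, b→r2, c→r2; r1: a→r3, b→r2, c→r0; r2: a→r2, b→r2, c→r2; r3: a→r2, b→r2, c→r0.
Exploring the product automaton M1 × M2 from the start pair (0, r0), following both machines on each input symbol, reaches 16 state pairs: (0, r0), (3, r1), (5, r2), (6, r3), (1, r2), (5, r0), (4, r2), (0, r2), (4, r0), (3, r2), (2, r2), (4, r1), (0, r1), (6, r2), (0, r3), (3, r3).
M1 accepts in {3} and M2 accepts in {r0}; no reachable pair has both components accepting, so no string drives both machines to acceptance simultaneously and L(M1) ∩ L(M2) = ∅.
So no string is accepted by both, and the intersection is empty.

Yes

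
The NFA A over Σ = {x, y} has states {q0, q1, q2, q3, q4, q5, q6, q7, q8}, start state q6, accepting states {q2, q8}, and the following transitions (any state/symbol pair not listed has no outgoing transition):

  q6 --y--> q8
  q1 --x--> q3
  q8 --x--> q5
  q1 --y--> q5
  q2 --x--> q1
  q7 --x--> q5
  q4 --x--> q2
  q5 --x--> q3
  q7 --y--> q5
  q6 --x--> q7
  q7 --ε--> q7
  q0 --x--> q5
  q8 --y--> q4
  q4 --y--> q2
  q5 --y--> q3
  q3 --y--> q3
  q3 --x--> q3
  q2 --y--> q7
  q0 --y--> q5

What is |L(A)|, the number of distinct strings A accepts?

3

The useful subgraph on states {q2, q4, q6, q8} is acyclic, so L(A) is finite; the longest accepting path visits 4 useful states, giving maximum string length 3.
Counting accepting paths from q6 by length: 1 of length 1, 2 of length 3. Total 3.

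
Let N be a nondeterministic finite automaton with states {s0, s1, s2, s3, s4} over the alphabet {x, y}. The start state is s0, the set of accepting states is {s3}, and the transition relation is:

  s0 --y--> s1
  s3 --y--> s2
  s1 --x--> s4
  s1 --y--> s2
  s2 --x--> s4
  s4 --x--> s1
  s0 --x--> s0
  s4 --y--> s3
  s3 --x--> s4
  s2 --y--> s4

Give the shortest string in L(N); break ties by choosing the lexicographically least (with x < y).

A breadth-first search from s0 reaches an accepting state first via the path s0 → s1 → s4 → s3 on input yxy.
No string of length < 3 is accepted (BFS exhausts all shorter strings without reaching an accepting state), and yxy is the lexicographically least accepting string of length 3.

yxy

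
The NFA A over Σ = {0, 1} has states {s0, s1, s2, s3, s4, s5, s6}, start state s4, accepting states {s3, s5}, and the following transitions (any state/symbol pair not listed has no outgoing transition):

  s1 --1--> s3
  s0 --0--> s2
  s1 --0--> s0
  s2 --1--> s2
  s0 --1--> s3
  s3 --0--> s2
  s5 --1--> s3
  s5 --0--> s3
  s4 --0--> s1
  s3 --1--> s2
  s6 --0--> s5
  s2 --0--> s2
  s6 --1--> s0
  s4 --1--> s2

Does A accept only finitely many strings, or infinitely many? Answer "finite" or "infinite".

finite

The useful states (reachable from s4 and able to reach an accepting state) are {s0, s1, s3, s4}.
Restricted to these states the transition graph has no cycle, so every accepting path has bounded length and L is finite.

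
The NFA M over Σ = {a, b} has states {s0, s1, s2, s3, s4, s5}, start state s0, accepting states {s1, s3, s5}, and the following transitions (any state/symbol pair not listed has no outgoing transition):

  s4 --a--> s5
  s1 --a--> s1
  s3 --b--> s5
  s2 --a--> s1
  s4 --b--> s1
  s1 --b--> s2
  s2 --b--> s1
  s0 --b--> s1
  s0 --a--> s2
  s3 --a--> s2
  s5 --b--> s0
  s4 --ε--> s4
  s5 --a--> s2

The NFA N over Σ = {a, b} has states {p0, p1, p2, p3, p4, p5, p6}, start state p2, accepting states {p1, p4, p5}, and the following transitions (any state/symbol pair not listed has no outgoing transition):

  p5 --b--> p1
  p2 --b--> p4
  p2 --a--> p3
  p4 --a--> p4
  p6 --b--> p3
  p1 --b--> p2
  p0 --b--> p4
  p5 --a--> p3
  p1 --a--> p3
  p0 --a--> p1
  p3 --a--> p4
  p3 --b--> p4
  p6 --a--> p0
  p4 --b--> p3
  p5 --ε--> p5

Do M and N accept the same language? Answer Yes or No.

Yes

Exploring the product automaton M × N from the start pair (s0, p2), following both machines on each input symbol, reaches 3 state pairs: (s0, p2), (s2, p3), (s1, p4).
M accepts in {s1, s3, s5} and N accepts in {p1, p4, p5}. In every reachable pair the two components are either both accepting — (s1, p4) — or both non-accepting, so no string is accepted by exactly one of the machines: L(M) \ L(N) and L(N) \ L(M) are both empty.
Hence every string is accepted by M iff it is accepted by N, and the two languages coincide.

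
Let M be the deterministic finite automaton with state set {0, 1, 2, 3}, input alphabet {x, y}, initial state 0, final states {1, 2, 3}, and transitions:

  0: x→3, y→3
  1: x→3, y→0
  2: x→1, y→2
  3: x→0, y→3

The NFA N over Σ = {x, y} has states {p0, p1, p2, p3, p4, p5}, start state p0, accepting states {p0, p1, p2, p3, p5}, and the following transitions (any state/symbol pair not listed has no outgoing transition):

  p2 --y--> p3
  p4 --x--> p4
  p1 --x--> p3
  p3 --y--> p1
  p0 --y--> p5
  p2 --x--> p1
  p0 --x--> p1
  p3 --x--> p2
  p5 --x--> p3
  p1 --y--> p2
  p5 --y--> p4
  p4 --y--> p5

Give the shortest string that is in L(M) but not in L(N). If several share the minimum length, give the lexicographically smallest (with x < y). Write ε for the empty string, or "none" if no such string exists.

The string yy is accepted by M but not by N.
No shorter string lies in the difference, and yy is the lexicographically first length-2 string in L(M) \ L(N).

yy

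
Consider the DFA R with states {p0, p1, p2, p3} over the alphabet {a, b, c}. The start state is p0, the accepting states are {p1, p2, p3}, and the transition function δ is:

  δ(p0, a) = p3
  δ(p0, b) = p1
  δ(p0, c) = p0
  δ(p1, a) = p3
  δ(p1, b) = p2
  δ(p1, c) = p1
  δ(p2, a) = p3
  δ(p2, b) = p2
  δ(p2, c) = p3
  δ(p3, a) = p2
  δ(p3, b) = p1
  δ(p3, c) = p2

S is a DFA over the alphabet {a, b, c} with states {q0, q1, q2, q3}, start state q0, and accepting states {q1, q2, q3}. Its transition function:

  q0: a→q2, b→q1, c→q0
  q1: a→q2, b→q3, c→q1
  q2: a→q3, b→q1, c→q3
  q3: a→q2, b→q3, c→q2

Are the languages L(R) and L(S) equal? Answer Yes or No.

Yes

Exploring the product automaton R × S from the start pair (p0, q0), following both machines on each input symbol, reaches 4 state pairs: (p0, q0), (p3, q2), (p1, q1), (p2, q3).
R accepts in {p1, p2, p3} and S accepts in {q1, q2, q3}. In every reachable pair the two components are either both accepting — (p3, q2), (p1, q1), (p2, q3) — or both non-accepting, so no string is accepted by exactly one of the machines: L(R) \ L(S) and L(S) \ L(R) are both empty.
Hence every string is accepted by R iff it is accepted by S, and the two languages coincide.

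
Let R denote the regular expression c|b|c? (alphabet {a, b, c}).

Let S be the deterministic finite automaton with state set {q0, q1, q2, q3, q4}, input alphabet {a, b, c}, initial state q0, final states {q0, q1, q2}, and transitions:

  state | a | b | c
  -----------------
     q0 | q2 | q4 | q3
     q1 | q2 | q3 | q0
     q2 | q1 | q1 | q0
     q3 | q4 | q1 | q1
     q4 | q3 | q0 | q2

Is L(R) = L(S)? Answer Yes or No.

The string b is accepted by R but rejected by S.
So L(R) ≠ L(S).

No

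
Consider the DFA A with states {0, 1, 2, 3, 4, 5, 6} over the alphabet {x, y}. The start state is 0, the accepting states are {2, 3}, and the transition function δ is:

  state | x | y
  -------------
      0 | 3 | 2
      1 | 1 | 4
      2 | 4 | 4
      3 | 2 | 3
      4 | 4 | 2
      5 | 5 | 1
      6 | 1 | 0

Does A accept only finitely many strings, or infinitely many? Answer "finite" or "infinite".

State 2 is reachable from the start and can reach an accepting state, and it lies on the cycle 2 → 4 → 2.
Traversing that cycle any number of times yields accepted strings of unbounded length, so the language is infinite.

infinite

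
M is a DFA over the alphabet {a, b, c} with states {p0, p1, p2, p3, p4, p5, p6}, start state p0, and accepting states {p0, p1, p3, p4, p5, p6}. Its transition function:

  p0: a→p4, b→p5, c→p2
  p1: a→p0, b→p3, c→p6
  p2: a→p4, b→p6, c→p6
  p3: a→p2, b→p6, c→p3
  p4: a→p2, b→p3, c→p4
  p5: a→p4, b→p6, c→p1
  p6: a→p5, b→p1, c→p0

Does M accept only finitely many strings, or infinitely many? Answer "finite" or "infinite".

State p2 is reachable from the start and can reach an accepting state, and it lies on the cycle p2 → p4 → p2.
Traversing that cycle any number of times yields accepted strings of unbounded length, so the language is infinite.

infinite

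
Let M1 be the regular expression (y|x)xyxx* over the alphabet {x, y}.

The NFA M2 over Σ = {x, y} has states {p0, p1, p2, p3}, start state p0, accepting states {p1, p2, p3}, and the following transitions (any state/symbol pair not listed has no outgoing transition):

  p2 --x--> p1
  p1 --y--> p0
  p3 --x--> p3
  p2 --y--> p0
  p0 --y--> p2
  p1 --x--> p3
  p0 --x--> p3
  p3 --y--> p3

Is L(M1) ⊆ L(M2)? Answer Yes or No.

Yes

Converting the expression M1 to a DFA (subset construction, then merging equivalent states) gives the minimal DFA with states {r0, r1, r2, r3, r4, r5}, start state r0, accepting states {r5} and transitions r0: x→r1, y→r1; r1: x→r2, y→r3; r2: x→r3, y→r4; r3: x→r3, y→r3; r4: x→r5, y→r3; r5: x→r5, y→r3.
Exploring the product automaton M1 × M2 from the start pair (r0, p0), following both machines on each input symbol, reaches 12 state pairs: (r0, p0), (r1, p3), (r1, p2), (r2, p3), (r3, p3), (r2, p1), (r3, p0), (r4, p3), (r4, p0), (r3, p2), (r5, p3), (r3, p1).
M1 accepts in {r5} and M2 accepts in {p1, p2, p3}. The reachable pairs whose M1-component is accepting are (r5, p3); in each of them the M2-component is accepting too, so the product for L(M1) \ L(M2) (M1-component accepting, M2-component rejecting) has no reachable accepting pair and the difference is empty.
Hence every string in L(M1) is also in L(M2).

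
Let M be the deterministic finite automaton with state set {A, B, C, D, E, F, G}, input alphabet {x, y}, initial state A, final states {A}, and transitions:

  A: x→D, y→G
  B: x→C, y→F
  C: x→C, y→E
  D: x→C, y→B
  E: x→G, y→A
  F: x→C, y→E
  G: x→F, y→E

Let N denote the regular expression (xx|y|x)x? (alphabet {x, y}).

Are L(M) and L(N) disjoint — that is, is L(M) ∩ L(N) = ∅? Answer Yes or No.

Converting the expression N to a DFA (subset construction, then merging equivalent states) gives the minimal DFA with states {n0, n1, n2, n3, n4}, start state n0, accepting states {n1, n2, n4} and transitions n0: x→n1, y→n2; n1: x→n2, y→n3; n2: x→n4, y→n3; n3: x→n3, y→n3; n4: x→n3, y→n3.
Exploring the product automaton M × N from the start pair (A, n0), following both machines on each input symbol, reaches 13 state pairs: (A, n0), (D, n1), (G, n2), (C, n2), (B, n3), (F, n4), (E, n3), (C, n4), (C, n3), (F, n3), (G, n3), (A, n3), (D, n3).
M accepts in {A} and N accepts in {n1, n2, n4}; no reachable pair has both components accepting, so no string drives both machines to acceptance simultaneously and L(M) ∩ L(N) = ∅.
So no string is accepted by both, and the intersection is empty.

Yes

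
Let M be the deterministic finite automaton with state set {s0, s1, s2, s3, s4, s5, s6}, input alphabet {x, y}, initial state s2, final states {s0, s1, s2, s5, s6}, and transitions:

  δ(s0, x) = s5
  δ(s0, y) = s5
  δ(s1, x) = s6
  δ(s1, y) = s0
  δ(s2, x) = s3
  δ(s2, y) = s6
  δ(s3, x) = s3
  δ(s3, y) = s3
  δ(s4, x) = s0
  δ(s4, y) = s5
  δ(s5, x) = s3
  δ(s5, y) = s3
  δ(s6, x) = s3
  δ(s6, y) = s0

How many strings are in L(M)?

5

The useful subgraph on states {s0, s2, s5, s6} is acyclic, so L(M) is finite; the longest accepting path visits 4 useful states, giving maximum string length 3.
Counting accepting paths from s2 by length: 1 of length 0, 1 of length 1, 1 of length 2, 2 of length 3. Total 5.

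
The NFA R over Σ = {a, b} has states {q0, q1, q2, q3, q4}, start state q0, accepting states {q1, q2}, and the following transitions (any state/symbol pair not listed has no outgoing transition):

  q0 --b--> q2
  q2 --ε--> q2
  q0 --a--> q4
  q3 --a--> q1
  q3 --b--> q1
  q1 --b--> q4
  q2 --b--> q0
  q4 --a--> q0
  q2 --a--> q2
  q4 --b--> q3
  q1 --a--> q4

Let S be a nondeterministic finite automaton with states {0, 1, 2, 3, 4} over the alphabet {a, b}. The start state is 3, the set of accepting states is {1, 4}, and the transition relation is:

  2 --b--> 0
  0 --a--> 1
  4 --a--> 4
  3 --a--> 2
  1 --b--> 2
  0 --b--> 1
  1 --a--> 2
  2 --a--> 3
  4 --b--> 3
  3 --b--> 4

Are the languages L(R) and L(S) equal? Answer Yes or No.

Exploring the product automaton R × S from the start pair (q0, 3), following both machines on each input symbol, reaches 5 state pairs: (q0, 3), (q4, 2), (q2, 4), (q3, 0), (q1, 1).
R accepts in {q1, q2} and S accepts in {1, 4}. In every reachable pair the two components are either both accepting — (q2, 4), (q1, 1) — or both non-accepting, so no string is accepted by exactly one of the machines: L(R) \ L(S) and L(S) \ L(R) are both empty.
Hence every string is accepted by R iff it is accepted by S, and the two languages coincide.

Yes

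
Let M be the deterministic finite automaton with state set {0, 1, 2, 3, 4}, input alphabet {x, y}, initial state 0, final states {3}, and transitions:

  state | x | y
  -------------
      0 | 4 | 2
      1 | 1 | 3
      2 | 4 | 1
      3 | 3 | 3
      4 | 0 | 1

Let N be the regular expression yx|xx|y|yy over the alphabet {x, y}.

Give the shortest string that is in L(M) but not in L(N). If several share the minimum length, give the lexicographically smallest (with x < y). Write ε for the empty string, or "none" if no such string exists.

The string xyy is accepted by M but not by N.
No shorter string lies in the difference, and xyy is the lexicographically first length-3 string in L(M) \ L(N).

xyy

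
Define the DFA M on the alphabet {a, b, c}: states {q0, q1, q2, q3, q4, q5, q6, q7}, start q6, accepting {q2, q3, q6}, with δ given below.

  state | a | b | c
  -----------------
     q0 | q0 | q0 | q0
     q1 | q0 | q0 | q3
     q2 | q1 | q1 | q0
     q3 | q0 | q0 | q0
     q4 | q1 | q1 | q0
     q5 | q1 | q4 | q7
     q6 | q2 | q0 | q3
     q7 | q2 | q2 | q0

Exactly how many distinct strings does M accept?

The useful subgraph on states {q1, q2, q3, q6} is acyclic, so L(M) is finite; the longest accepting path visits 4 useful states, giving maximum string length 3.
Counting accepting paths from q6 by length: 1 of length 0, 2 of length 1, 2 of length 3. Total 5.

5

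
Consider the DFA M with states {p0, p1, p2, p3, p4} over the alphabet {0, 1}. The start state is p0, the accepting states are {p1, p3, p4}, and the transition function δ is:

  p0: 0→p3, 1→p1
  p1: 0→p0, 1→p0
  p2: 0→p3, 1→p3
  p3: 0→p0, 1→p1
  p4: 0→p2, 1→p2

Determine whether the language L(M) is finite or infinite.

State p0 is reachable from the start and can reach an accepting state, and it lies on the cycle p0 → p1 → p0.
Traversing that cycle any number of times yields accepted strings of unbounded length, so the language is infinite.

infinite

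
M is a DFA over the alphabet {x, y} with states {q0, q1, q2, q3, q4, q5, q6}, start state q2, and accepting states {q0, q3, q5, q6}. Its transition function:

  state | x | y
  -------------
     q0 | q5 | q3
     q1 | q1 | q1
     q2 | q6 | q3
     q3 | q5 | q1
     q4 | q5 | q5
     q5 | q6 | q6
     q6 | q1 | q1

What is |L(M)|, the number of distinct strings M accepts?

The useful subgraph on states {q2, q3, q5, q6} is acyclic, so L(M) is finite; the longest accepting path visits 4 useful states, giving maximum string length 3.
Counting accepting paths from q2 by length: 2 of length 1, 1 of length 2, 2 of length 3. Total 5.

5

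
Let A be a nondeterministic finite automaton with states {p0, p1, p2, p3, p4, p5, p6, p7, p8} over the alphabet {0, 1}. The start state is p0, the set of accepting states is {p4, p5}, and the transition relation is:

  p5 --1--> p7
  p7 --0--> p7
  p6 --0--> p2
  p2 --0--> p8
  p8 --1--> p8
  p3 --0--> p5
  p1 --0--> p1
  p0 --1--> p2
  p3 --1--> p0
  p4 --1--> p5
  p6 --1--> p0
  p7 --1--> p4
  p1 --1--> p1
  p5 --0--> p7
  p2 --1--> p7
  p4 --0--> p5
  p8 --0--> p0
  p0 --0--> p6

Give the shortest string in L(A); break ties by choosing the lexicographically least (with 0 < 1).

111

A breadth-first search from p0 reaches an accepting state first via the path p0 → p2 → p7 → p4 on input 111.
No string of length < 3 is accepted (BFS exhausts all shorter strings without reaching an accepting state), and 111 is the lexicographically least accepting string of length 3.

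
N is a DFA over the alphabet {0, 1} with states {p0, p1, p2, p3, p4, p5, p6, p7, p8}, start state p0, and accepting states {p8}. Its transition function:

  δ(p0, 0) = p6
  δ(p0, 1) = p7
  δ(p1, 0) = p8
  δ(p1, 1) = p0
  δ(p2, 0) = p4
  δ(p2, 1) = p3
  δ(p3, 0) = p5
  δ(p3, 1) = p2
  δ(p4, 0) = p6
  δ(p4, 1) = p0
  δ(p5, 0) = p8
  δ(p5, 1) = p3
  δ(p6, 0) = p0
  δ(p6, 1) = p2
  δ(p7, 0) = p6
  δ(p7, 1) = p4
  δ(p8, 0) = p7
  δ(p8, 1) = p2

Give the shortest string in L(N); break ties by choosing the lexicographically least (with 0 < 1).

A breadth-first search from p0 reaches an accepting state first via the path p0 → p6 → p2 → p3 → p5 → p8 on input 01100.
No string of length < 5 is accepted (BFS exhausts all shorter strings without reaching an accepting state), and 01100 is the lexicographically least accepting string of length 5.

01100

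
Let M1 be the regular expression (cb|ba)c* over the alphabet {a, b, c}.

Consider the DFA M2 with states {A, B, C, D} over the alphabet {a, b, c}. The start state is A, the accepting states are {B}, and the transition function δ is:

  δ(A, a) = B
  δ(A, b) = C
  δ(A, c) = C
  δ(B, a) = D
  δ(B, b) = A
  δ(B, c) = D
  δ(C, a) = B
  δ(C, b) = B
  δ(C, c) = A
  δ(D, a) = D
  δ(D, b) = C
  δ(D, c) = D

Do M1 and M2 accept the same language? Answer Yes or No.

No

The string bac is accepted by M1 but rejected by M2.
So L(M1) ≠ L(M2).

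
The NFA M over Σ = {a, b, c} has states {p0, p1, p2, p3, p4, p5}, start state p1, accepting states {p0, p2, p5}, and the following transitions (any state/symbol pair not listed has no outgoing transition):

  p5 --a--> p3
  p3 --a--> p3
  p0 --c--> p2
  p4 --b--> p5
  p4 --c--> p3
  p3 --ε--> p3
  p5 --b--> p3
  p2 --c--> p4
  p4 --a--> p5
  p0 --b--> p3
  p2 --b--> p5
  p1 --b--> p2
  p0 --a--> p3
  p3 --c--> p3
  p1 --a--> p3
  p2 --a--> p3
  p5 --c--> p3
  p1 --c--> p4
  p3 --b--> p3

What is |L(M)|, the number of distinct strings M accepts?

6

The useful subgraph on states {p1, p2, p4, p5} is acyclic, so L(M) is finite; the longest accepting path visits 4 useful states, giving maximum string length 3.
Counting accepting paths from p1 by length: 1 of length 1, 3 of length 2, 2 of length 3. Total 6.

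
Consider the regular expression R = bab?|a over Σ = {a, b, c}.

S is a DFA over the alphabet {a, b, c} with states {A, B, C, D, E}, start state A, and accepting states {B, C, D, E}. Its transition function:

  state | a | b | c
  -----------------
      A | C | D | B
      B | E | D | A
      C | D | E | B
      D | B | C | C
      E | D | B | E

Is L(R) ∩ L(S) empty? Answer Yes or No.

No

The string a is accepted by both R and S.
Hence L(R) ∩ L(S) ≠ ∅.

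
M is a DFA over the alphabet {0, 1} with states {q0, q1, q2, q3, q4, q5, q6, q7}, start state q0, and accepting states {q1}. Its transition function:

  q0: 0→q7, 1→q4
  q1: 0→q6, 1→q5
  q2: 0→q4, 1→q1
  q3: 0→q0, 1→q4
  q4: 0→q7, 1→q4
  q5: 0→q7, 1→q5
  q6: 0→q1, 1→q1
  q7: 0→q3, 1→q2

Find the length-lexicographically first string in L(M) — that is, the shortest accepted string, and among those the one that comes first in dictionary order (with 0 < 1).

011

A breadth-first search from q0 reaches an accepting state first via the path q0 → q7 → q2 → q1 on input 011.
No string of length < 3 is accepted (BFS exhausts all shorter strings without reaching an accepting state), and 011 is the lexicographically least accepting string of length 3.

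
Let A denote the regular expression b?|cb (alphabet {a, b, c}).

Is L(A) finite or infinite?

The expression contains no Kleene star (every subexpression denotes a finite set), so L(A) is finite.

finite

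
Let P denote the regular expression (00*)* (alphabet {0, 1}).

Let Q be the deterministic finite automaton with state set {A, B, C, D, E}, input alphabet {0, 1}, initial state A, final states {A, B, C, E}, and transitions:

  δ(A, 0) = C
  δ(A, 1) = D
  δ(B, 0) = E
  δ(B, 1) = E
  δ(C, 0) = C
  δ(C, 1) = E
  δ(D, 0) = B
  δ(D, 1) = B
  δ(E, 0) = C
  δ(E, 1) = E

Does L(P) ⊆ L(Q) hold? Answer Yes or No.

Yes

Converting the expression P to a DFA (subset construction, then merging equivalent states) gives the minimal DFA with states {p0, p1}, start state p0, accepting states {p0} and transitions p0: 0→p0, 1→p1; p1: 0→p1, 1→p1.
Exploring the product automaton P × Q from the start pair (p0, A), following both machines on each input symbol, reaches 6 state pairs: (p0, A), (p0, C), (p1, D), (p1, E), (p1, B), (p1, C).
P accepts in {p0} and Q accepts in {A, B, C, E}. The reachable pairs whose P-component is accepting are (p0, A), (p0, C); in each of them the Q-component is accepting too, so the product for L(P) \ L(Q) (P-component accepting, Q-component rejecting) has no reachable accepting pair and the difference is empty.
Hence every string in L(P) is also in L(Q).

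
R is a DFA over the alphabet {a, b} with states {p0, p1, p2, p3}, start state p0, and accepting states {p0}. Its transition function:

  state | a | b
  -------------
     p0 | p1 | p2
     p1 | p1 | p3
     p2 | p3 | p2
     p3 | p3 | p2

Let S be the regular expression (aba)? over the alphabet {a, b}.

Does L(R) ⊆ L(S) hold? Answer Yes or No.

Converting the expression S to a DFA (subset construction, then merging equivalent states) gives the minimal DFA with states {s0, s1, s2, s3, s4}, start state s0, accepting states {s0, s4} and transitions s0: a→s1, b→s2; s1: a→s2, b→s3; s2: a→s2, b→s2; s3: a→s4, b→s2; s4: a→s2, b→s2.
Exploring the product automaton R × S from the start pair (p0, s0), following both machines on each input symbol, reaches 7 state pairs: (p0, s0), (p1, s1), (p2, s2), (p1, s2), (p3, s3), (p3, s2), (p3, s4).
R accepts in {p0} and S accepts in {s0, s4}. The reachable pairs whose R-component is accepting are (p0, s0); in each of them the S-component is accepting too, so the product for L(R) \ L(S) (R-component accepting, S-component rejecting) has no reachable accepting pair and the difference is empty.
Hence every string in L(R) is also in L(S).

Yes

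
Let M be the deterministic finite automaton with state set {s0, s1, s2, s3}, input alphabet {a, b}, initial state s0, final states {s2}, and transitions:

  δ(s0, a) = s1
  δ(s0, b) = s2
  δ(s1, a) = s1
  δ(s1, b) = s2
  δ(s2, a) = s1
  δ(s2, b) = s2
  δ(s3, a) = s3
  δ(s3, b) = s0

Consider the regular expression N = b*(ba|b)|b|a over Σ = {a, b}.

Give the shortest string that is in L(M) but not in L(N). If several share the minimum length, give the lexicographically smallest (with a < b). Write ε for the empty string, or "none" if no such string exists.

ab

The string ab is accepted by M but not by N.
No shorter string lies in the difference, and ab is the lexicographically first length-2 string in L(M) \ L(N).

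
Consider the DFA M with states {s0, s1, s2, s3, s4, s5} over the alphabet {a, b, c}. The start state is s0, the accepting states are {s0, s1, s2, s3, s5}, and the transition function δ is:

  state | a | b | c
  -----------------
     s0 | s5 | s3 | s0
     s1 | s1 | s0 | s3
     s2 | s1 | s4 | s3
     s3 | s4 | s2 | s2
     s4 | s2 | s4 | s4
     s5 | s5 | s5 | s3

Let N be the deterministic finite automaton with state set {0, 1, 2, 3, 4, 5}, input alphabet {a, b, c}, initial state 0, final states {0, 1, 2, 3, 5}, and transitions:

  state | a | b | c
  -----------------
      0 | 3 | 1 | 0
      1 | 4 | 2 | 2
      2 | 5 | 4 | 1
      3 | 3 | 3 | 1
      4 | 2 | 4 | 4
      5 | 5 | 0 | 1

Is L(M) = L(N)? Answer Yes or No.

Yes

Exploring the product automaton M × N from the start pair (s0, 0), following both machines on each input symbol, reaches 6 state pairs: (s0, 0), (s5, 3), (s3, 1), (s4, 4), (s2, 2), (s1, 5).
M accepts in {s0, s1, s2, s3, s5} and N accepts in {0, 1, 2, 3, 5}. In every reachable pair the two components are either both accepting — (s0, 0), (s5, 3), (s3, 1), (s2, 2), (s1, 5) — or both non-accepting, so no string is accepted by exactly one of the machines: L(M) \ L(N) and L(N) \ L(M) are both empty.
Hence every string is accepted by M iff it is accepted by N, and the two languages coincide.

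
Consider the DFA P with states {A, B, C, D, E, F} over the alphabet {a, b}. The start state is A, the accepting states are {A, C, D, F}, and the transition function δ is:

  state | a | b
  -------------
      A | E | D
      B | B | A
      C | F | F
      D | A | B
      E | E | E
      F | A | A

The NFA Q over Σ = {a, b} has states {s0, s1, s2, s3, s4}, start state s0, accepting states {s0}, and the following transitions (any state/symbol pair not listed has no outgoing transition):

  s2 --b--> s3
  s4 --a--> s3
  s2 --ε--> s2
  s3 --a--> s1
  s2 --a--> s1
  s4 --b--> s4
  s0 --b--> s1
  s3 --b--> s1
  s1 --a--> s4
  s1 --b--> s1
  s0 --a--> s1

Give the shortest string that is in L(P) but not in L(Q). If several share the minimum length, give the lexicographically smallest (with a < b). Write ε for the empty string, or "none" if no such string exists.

The string b is accepted by P but not by Q.
No shorter string lies in the difference, and b is the lexicographically first length-1 string in L(P) \ L(Q).

b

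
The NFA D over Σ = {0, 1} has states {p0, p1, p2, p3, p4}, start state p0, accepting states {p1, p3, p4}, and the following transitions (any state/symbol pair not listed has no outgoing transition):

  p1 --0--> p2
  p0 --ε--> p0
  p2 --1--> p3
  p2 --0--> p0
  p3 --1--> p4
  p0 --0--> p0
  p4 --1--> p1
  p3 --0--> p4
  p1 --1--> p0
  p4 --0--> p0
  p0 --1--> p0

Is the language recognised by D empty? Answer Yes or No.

The states reachable from the start state are {p0}.
None of the accepting states {p1, p3, p4} is reachable, so no string is accepted and L(D) = ∅.

Yes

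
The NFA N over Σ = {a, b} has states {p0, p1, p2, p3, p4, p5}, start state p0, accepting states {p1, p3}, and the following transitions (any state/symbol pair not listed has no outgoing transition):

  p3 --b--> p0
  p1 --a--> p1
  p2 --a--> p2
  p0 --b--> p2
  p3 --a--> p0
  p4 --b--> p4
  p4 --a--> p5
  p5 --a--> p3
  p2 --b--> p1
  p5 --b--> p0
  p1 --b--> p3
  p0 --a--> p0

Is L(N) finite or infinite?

State p0 is reachable from the start and can reach an accepting state, and it lies on the cycle p0 → p0.
Traversing that cycle any number of times yields accepted strings of unbounded length, so the language is infinite.

infinite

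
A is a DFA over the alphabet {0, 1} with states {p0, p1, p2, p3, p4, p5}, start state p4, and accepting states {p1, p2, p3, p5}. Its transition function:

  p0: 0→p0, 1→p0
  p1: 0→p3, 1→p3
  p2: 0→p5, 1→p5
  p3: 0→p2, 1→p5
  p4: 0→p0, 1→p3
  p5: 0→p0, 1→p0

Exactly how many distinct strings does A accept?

5

The useful subgraph on states {p2, p3, p4, p5} is acyclic, so L(A) is finite; the longest accepting path visits 4 useful states, giving maximum string length 3.
Counting accepting paths from p4 by length: 1 of length 1, 2 of length 2, 2 of length 3. Total 5.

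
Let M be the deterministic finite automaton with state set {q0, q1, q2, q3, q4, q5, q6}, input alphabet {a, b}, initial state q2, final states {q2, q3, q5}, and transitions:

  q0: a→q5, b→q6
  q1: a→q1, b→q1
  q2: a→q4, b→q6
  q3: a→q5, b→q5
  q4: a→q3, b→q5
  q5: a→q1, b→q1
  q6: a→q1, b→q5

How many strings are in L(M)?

6

The useful subgraph on states {q2, q3, q4, q5, q6} is acyclic, so L(M) is finite; the longest accepting path visits 4 useful states, giving maximum string length 3.
Counting accepting paths from q2 by length: 1 of length 0, 3 of length 2, 2 of length 3. Total 6.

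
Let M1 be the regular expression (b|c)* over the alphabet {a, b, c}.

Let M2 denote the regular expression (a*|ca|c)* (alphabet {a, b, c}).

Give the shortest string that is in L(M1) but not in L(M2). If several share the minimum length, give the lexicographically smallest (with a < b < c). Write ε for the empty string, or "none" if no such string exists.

The string b is accepted by M1 but not by M2.
No shorter string lies in the difference, and b is the lexicographically first length-1 string in L(M1) \ L(M2).

b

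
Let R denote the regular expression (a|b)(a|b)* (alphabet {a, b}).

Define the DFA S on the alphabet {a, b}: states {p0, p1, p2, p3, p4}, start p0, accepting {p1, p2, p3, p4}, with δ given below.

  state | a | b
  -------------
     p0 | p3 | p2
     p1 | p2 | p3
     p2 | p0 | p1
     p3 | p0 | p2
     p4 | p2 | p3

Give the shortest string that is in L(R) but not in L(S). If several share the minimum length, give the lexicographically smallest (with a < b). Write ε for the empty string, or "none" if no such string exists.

The string aa is accepted by R but not by S.
No shorter string lies in the difference, and aa is the lexicographically first length-2 string in L(R) \ L(S).

aa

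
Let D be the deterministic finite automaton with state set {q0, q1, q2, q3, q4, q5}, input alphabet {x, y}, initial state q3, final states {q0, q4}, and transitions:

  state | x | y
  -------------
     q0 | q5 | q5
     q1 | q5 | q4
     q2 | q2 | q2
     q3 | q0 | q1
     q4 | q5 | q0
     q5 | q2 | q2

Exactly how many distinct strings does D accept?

The useful subgraph on states {q0, q1, q3, q4} is acyclic, so L(D) is finite; the longest accepting path visits 4 useful states, giving maximum string length 3.
Counting accepting paths from q3 by length: 1 of length 1, 1 of length 2, 1 of length 3. Total 3.

3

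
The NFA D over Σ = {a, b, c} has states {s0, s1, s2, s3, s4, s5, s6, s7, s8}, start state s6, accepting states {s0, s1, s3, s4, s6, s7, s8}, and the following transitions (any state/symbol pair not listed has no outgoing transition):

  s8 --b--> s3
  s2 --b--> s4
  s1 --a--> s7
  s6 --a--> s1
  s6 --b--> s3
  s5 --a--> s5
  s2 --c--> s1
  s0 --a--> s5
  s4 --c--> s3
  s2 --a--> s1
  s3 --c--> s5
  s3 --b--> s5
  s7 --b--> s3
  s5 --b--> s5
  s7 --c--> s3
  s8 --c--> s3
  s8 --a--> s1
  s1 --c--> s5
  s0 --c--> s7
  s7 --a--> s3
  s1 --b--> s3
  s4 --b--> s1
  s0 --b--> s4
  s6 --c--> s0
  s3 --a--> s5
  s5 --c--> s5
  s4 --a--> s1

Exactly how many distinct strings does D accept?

27

The useful subgraph on states {s0, s1, s3, s4, s6, s7} is acyclic, so L(D) is finite; the longest accepting path visits 6 useful states, giving maximum string length 5.
Counting accepting paths from s6 by length: 1 of length 0, 3 of length 1, 4 of length 2, 9 of length 3, 4 of length 4, 6 of length 5. Total 27.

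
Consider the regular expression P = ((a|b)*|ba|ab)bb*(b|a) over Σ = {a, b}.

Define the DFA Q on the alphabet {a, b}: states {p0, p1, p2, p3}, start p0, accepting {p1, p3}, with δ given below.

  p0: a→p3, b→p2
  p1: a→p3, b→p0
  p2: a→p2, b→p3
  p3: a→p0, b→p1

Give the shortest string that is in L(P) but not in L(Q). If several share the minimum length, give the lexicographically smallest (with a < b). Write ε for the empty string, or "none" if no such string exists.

The string ba is accepted by P but not by Q.
No shorter string lies in the difference, and ba is the lexicographically first length-2 string in L(P) \ L(Q).

ba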